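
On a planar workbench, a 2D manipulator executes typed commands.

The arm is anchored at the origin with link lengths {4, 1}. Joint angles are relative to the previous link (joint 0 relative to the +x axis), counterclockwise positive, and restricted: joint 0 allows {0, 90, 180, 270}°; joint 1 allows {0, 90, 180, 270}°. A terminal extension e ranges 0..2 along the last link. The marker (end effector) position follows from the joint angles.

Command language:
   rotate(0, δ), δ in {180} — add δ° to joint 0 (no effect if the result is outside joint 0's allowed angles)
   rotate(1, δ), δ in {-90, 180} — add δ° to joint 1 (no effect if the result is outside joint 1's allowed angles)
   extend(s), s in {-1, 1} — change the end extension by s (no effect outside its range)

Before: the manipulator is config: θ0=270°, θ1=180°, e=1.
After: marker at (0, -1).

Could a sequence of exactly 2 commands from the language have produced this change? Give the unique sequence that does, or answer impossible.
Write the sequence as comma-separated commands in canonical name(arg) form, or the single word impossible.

extend(1), extend(1)

from: config: θ0=270°, θ1=180°, e=1
1. extend(1) → config: θ0=270°, θ1=180°, e=2
2. extend(1) → config: θ0=270°, θ1=180°, e=2
uniquely the one of 25 2-step routes that fits.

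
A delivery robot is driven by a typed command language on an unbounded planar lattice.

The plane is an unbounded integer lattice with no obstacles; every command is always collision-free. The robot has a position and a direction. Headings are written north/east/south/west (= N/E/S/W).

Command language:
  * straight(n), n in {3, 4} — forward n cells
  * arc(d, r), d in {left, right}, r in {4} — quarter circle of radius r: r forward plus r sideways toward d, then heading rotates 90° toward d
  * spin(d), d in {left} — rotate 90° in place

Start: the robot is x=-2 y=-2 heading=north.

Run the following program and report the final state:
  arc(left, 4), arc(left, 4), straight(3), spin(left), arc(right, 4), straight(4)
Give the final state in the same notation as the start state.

x=-6 y=-13 heading=south

begin: x=-2 y=-2 heading=north
step 1 (arc(left, 4)): x=-6 y=2 heading=west
step 2 (arc(left, 4)): x=-10 y=-2 heading=south
step 3 (straight(3)): x=-10 y=-5 heading=south
step 4 (spin(left)): x=-10 y=-5 heading=east
step 5 (arc(right, 4)): x=-6 y=-9 heading=south
step 6 (straight(4)): x=-6 y=-13 heading=south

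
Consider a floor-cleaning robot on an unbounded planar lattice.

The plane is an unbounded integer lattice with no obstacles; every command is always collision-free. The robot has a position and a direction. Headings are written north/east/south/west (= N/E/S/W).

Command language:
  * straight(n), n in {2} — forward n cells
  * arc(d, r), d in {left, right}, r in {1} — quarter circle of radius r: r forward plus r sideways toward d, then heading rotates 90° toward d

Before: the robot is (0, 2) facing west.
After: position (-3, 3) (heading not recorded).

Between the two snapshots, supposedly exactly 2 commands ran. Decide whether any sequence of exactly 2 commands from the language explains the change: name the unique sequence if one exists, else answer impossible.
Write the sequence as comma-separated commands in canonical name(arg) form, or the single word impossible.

straight(2), arc(right, 1)

key: running arc(right, 1) before straight(2) would end elsewhere — order is forced
from: (0, 2) facing west
step 1 (straight(2)): (-2, 2) facing west
step 2 (arc(right, 1)): (-3, 3) facing north
no rival 2-sequence matches.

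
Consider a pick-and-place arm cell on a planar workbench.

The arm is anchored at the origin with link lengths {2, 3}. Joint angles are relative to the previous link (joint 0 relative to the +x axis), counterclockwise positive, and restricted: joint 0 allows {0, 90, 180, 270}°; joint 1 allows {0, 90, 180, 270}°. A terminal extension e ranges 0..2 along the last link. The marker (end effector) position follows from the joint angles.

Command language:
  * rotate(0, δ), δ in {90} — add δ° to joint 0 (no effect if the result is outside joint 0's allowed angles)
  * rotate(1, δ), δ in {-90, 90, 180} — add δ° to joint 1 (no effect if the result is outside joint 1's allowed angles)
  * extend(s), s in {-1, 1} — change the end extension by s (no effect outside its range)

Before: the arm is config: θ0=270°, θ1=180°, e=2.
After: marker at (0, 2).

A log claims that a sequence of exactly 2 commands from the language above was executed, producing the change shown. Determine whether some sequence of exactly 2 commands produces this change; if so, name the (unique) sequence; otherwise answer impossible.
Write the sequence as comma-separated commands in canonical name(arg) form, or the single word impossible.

extend(1), extend(-1)

key: order matters: swapping extend(1) and extend(-1) lands elsewhere
begin: config: θ0=270°, θ1=180°, e=2
1. extend(1) → config: θ0=270°, θ1=180°, e=2
2. extend(-1) → config: θ0=270°, θ1=180°, e=1
no other 2-command option fits: unique.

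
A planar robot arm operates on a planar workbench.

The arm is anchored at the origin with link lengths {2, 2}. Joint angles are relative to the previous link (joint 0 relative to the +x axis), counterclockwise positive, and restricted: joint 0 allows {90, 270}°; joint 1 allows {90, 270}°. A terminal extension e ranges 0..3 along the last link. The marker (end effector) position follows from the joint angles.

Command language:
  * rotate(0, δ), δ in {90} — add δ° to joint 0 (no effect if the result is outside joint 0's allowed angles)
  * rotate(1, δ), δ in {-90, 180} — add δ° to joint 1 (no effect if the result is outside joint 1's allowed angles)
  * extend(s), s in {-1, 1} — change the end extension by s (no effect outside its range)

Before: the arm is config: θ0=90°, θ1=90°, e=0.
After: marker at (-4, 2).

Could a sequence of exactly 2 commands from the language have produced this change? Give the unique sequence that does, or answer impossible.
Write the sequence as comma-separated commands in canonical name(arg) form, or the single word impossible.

begin: config: θ0=90°, θ1=90°, e=0
1. extend(1) → config: θ0=90°, θ1=90°, e=1
2. extend(1) → config: θ0=90°, θ1=90°, e=2
all 25 alternatives checked — unique.

extend(1), extend(1)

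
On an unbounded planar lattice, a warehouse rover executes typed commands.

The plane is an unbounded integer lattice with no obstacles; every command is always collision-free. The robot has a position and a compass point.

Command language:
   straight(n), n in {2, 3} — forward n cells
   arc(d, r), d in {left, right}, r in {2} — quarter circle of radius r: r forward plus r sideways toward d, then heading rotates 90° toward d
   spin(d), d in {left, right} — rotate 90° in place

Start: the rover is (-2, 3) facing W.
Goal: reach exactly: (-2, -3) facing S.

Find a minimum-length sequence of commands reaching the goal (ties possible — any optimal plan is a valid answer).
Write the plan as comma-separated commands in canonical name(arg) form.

spin(left), straight(3), straight(3)

initial: (-2, 3) facing W
1. spin(left) → (-2, 3) facing S
2. straight(3) → (-2, 0) facing S
3. straight(3) → (-2, -3) facing S
shorter routes all fall short; 3 is best.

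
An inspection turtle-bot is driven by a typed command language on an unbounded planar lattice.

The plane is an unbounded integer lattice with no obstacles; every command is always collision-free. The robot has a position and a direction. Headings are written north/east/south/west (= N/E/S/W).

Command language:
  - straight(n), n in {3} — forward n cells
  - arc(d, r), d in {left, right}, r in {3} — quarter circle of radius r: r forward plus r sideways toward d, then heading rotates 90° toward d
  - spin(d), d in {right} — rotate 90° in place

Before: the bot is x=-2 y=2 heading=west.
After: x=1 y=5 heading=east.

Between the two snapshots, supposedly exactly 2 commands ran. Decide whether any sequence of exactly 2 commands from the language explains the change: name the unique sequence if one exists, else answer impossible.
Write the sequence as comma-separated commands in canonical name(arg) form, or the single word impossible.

spin(right), arc(right, 3)

key: running arc(right, 3) before spin(right) would end elsewhere — order is forced
t0: x=-2 y=2 heading=west
[1] after spin(right): x=-2 y=2 heading=north
[2] after arc(right, 3): x=1 y=5 heading=east
all 16 alternatives checked — unique.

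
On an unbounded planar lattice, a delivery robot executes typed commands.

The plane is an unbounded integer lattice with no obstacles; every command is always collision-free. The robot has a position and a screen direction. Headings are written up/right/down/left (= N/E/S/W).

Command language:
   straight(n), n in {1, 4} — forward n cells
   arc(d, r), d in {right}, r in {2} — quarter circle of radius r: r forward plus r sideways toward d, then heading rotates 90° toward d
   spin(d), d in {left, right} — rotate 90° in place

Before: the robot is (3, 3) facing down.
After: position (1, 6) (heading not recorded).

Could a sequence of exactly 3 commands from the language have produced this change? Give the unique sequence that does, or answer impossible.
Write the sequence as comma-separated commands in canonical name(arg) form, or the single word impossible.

spin(right), arc(right, 2), straight(1)

key: running straight(1) before spin(right) would end elsewhere — order is forced
initial: (3, 3) facing down
1. spin(right) → (3, 3) facing left
2. arc(right, 2) → (1, 5) facing up
3. straight(1) → (1, 6) facing up
all 125 alternatives checked — unique.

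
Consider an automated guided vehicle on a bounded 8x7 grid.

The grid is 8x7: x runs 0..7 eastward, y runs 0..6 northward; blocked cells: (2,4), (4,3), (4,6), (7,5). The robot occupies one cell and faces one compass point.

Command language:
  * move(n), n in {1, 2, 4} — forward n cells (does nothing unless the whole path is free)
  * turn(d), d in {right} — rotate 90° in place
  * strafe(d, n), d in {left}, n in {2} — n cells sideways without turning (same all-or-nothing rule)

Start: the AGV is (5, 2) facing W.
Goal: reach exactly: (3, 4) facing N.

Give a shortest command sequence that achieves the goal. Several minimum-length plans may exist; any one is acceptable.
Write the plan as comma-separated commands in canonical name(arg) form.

turn(right), strafe(left, 2), move(2)

from: (5, 2) facing W
[1] after turn(right): (5, 2) facing N
[2] after strafe(left, 2): (3, 2) facing N
[3] after move(2): (3, 4) facing N
shorter routes all fall short; 3 is best.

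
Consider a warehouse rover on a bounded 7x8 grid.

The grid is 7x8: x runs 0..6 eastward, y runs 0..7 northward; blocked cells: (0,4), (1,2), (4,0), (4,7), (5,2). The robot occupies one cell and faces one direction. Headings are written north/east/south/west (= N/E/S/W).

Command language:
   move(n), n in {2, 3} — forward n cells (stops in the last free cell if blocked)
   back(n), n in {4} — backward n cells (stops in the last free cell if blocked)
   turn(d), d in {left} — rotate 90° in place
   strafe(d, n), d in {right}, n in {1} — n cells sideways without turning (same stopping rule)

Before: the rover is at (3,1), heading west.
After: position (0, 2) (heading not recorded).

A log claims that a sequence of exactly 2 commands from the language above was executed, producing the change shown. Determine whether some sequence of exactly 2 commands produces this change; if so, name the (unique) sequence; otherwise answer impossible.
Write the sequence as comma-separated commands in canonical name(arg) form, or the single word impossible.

key: running strafe(right, 1) before move(3) would end elsewhere — order is forced
start: at (3,1), heading west
[1] after move(3): at (0,1), heading west
[2] after strafe(right, 1): at (0,2), heading west
no other 2-command option fits: unique.

move(3), strafe(right, 1)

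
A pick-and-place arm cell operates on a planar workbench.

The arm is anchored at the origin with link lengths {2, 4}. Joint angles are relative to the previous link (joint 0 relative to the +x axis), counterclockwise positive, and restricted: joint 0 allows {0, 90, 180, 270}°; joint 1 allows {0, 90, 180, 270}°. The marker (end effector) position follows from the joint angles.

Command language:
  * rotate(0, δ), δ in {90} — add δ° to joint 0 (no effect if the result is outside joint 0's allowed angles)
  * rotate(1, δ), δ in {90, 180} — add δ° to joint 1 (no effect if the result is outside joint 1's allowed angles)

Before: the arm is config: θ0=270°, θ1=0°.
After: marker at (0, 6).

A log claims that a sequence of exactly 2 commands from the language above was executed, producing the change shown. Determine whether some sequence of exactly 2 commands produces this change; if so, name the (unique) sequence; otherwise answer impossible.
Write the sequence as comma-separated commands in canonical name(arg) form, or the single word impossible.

rotate(0, 90), rotate(0, 90)

start: config: θ0=270°, θ1=0°
step 1 (rotate(0, 90)): config: θ0=0°, θ1=0°
step 2 (rotate(0, 90)): config: θ0=90°, θ1=0°
all 9 alternatives checked — unique.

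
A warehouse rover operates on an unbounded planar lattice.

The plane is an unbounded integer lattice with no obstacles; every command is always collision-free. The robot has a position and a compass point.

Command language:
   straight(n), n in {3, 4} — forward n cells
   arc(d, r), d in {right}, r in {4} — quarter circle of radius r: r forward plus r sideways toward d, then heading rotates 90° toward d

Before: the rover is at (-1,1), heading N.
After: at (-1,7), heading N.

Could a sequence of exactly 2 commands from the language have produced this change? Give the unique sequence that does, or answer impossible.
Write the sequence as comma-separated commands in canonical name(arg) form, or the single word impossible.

straight(3), straight(3)

key: still facing N at the end — nothing in the sequence rotates
from: at (-1,1), heading N
step 1 (straight(3)): at (-1,4), heading N
step 2 (straight(3)): at (-1,7), heading N
no other 2-command option fits: unique.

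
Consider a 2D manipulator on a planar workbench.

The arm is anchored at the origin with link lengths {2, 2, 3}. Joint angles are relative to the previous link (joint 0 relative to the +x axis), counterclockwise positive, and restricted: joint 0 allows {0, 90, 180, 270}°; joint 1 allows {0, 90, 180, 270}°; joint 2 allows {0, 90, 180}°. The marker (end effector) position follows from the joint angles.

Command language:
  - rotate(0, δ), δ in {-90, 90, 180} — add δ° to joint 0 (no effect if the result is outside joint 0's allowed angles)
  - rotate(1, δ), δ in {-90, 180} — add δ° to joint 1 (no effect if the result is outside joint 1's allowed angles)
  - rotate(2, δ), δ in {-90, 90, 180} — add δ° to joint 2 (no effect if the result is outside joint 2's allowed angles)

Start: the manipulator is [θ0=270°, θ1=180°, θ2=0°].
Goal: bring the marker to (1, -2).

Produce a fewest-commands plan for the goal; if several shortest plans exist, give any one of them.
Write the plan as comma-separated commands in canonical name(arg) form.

initial: [θ0=270°, θ1=180°, θ2=0°]
step 1 (rotate(2, 90)): [θ0=270°, θ1=180°, θ2=90°]
step 2 (rotate(1, -90)): [θ0=270°, θ1=90°, θ2=90°]
step 3 (rotate(0, -90)): [θ0=180°, θ1=90°, θ2=90°]
no 2-step plan works, so 3 is optimal.

rotate(2, 90), rotate(1, -90), rotate(0, -90)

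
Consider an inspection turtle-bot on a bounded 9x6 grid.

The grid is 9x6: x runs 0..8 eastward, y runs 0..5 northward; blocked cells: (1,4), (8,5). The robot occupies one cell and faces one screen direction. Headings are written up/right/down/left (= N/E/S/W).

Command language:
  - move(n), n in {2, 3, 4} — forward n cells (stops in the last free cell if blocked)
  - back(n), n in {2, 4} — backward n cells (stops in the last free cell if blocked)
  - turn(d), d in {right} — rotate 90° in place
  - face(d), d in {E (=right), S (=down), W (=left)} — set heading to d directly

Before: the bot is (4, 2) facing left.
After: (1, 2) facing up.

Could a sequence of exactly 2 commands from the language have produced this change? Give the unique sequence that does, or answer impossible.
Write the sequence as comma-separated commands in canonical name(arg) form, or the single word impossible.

key: position moved to (1,2) AND the heading swung to N — translation plus rotation needed
initial: (4, 2) facing left
[1] after move(3): (1, 2) facing left
[2] after turn(right): (1, 2) facing up
no other 2-command option fits: unique.

move(3), turn(right)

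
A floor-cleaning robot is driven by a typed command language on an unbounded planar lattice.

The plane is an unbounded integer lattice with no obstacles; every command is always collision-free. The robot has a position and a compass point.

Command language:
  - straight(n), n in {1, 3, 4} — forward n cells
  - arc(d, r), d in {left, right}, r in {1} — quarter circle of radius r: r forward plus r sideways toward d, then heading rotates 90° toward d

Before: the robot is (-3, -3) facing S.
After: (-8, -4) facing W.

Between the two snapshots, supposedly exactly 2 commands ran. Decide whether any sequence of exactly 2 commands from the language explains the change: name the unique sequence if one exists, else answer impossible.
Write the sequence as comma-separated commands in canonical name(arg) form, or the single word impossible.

key: running straight(4) before arc(right, 1) would end elsewhere — order is forced
from: (-3, -3) facing S
1. arc(right, 1) → (-4, -4) facing W
2. straight(4) → (-8, -4) facing W
no rival 2-sequence matches.

arc(right, 1), straight(4)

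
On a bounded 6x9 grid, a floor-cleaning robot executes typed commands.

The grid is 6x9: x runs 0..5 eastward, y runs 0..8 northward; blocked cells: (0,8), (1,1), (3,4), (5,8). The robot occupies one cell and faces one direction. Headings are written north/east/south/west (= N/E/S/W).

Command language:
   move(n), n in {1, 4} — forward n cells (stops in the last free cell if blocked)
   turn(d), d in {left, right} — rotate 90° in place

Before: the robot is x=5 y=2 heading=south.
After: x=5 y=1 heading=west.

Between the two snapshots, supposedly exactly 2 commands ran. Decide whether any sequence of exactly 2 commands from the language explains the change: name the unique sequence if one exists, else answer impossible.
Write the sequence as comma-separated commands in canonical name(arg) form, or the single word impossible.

key: running turn(right) before move(1) would end elsewhere — order is forced
begin: x=5 y=2 heading=south
[1] after move(1): x=5 y=1 heading=south
[2] after turn(right): x=5 y=1 heading=west
no rival 2-sequence matches.

move(1), turn(right)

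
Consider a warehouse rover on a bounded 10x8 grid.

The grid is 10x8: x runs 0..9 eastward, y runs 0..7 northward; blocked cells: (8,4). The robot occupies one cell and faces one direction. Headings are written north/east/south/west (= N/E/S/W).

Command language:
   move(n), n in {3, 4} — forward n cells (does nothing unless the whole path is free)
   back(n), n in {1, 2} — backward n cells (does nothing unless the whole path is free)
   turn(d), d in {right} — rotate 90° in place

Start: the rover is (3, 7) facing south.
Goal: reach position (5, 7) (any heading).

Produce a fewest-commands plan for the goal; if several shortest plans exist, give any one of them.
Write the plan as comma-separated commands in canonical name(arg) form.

begin: (3, 7) facing south
1. turn(right) → (3, 7) facing west
2. back(2) → (5, 7) facing west
shorter routes all fall short; 2 is best.

turn(right), back(2)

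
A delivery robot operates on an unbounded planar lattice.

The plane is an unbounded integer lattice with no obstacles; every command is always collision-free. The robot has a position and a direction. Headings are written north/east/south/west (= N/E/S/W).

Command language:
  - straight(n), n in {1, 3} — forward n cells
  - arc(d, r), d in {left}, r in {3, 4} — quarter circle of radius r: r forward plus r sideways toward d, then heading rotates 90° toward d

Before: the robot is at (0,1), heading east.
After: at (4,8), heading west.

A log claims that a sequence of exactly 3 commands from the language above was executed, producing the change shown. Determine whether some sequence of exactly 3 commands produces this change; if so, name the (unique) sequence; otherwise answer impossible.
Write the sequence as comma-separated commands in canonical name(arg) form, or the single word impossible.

straight(3), arc(left, 4), arc(left, 3)

key: order matters: swapping straight(3) and arc(left, 3) lands elsewhere
t0: at (0,1), heading east
t=1 straight(3) ⇒ at (3,1), heading east
t=2 arc(left, 4) ⇒ at (7,5), heading north
t=3 arc(left, 3) ⇒ at (4,8), heading west
all 64 alternatives checked — unique.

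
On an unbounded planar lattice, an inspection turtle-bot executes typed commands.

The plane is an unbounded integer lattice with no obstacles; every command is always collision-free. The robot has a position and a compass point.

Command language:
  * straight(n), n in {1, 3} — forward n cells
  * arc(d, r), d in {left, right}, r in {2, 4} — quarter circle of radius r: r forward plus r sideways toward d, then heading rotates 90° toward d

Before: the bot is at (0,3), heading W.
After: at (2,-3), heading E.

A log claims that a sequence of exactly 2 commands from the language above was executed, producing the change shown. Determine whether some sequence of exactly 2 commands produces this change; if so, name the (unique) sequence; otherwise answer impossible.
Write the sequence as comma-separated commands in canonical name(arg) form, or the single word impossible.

arc(left, 2), arc(left, 4)

key: cell and facing (now E) both changed — the 2 commands mix motion and turning
start: at (0,3), heading W
1. arc(left, 2) → at (-2,1), heading S
2. arc(left, 4) → at (2,-3), heading E
all 36 alternatives checked — unique.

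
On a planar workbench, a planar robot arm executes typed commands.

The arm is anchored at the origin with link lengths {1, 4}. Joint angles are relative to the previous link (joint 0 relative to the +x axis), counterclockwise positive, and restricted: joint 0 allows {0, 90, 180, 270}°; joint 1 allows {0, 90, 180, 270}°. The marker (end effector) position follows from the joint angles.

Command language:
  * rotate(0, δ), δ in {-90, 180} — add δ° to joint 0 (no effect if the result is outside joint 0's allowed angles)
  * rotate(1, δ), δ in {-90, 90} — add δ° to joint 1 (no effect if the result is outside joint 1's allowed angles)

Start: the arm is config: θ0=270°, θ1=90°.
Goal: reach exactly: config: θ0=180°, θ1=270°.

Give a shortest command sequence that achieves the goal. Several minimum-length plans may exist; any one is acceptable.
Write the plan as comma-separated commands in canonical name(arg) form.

rotate(1, -90), rotate(1, -90), rotate(0, -90)

from: config: θ0=270°, θ1=90°
1. rotate(1, -90) → config: θ0=270°, θ1=0°
2. rotate(1, -90) → config: θ0=270°, θ1=270°
3. rotate(0, -90) → config: θ0=180°, θ1=270°
no 2-step plan works, so 3 is optimal.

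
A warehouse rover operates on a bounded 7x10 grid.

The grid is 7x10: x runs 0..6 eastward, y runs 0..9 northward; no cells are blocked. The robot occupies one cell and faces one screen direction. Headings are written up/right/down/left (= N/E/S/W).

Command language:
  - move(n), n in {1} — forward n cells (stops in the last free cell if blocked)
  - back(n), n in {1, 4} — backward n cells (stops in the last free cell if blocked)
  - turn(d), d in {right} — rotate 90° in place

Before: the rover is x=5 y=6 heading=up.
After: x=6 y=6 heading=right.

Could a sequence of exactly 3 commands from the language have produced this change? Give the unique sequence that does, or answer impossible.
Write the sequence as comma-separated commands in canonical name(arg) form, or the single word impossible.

turn(right), move(1), move(1)

key: cell and facing (now E) both changed — the 3 commands mix motion and turning
from: x=5 y=6 heading=up
step 1 (turn(right)): x=5 y=6 heading=right
step 2 (move(1)): x=6 y=6 heading=right
step 3 (move(1)): x=6 y=6 heading=right
no rival 3-sequence matches.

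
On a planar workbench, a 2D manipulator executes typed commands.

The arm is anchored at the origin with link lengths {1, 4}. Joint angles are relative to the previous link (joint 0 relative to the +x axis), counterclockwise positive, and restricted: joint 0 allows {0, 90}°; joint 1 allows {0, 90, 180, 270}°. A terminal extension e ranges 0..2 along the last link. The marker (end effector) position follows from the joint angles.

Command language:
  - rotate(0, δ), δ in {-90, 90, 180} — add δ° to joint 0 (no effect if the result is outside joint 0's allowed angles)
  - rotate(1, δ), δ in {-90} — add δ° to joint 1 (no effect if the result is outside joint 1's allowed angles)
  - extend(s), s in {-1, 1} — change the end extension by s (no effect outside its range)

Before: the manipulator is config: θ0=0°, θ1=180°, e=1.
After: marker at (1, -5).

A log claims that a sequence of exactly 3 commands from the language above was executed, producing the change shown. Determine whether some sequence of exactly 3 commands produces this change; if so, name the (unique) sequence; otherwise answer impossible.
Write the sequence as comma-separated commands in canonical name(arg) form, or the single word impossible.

t0: config: θ0=0°, θ1=180°, e=1
t=1 rotate(1, -90) ⇒ config: θ0=0°, θ1=90°, e=1
t=2 rotate(1, -90) ⇒ config: θ0=0°, θ1=0°, e=1
t=3 rotate(1, -90) ⇒ config: θ0=0°, θ1=270°, e=1
uniquely the one of 216 3-step routes that fits.

rotate(1, -90), rotate(1, -90), rotate(1, -90)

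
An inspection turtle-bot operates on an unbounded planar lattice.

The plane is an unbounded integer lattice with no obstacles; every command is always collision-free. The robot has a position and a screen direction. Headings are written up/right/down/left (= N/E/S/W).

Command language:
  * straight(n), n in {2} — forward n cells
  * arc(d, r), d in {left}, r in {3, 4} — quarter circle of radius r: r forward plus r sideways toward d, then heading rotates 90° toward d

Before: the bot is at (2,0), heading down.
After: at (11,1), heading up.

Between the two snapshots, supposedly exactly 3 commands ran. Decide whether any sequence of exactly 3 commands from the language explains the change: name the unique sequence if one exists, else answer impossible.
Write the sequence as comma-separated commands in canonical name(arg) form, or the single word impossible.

arc(left, 3), straight(2), arc(left, 4)

key: running arc(left, 4) before arc(left, 3) would end elsewhere — order is forced
start: at (2,0), heading down
1. arc(left, 3) → at (5,-3), heading right
2. straight(2) → at (7,-3), heading right
3. arc(left, 4) → at (11,1), heading up
all 27 alternatives checked — unique.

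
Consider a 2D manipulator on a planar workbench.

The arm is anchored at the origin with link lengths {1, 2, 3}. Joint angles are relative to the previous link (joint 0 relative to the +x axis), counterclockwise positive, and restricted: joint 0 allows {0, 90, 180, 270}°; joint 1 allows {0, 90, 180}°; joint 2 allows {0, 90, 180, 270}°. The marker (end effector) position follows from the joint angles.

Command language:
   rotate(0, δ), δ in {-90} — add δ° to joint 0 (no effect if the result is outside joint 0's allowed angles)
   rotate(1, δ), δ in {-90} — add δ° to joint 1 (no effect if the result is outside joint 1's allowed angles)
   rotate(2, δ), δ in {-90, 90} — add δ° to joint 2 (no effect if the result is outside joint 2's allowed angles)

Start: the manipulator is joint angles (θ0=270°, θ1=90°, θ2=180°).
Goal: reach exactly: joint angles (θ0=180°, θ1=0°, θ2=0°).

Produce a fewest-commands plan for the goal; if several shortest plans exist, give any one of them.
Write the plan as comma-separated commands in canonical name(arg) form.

rotate(2, -90), rotate(2, -90), rotate(1, -90), rotate(0, -90)

t0: joint angles (θ0=270°, θ1=90°, θ2=180°)
t=1 rotate(2, -90) ⇒ joint angles (θ0=270°, θ1=90°, θ2=90°)
t=2 rotate(2, -90) ⇒ joint angles (θ0=270°, θ1=90°, θ2=0°)
t=3 rotate(1, -90) ⇒ joint angles (θ0=270°, θ1=0°, θ2=0°)
t=4 rotate(0, -90) ⇒ joint angles (θ0=180°, θ1=0°, θ2=0°)
nothing shorter than 4 reaches the goal.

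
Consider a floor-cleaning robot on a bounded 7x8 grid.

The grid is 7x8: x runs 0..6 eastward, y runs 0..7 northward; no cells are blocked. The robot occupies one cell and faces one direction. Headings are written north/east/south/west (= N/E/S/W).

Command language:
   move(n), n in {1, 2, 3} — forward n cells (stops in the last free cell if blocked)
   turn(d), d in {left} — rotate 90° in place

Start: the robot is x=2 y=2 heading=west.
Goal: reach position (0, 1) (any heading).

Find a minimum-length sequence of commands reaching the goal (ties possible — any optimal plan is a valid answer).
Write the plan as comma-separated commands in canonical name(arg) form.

from: x=2 y=2 heading=west
step 1 (move(2)): x=0 y=2 heading=west
step 2 (turn(left)): x=0 y=2 heading=south
step 3 (move(1)): x=0 y=1 heading=south
shorter routes all fall short; 3 is best.

move(2), turn(left), move(1)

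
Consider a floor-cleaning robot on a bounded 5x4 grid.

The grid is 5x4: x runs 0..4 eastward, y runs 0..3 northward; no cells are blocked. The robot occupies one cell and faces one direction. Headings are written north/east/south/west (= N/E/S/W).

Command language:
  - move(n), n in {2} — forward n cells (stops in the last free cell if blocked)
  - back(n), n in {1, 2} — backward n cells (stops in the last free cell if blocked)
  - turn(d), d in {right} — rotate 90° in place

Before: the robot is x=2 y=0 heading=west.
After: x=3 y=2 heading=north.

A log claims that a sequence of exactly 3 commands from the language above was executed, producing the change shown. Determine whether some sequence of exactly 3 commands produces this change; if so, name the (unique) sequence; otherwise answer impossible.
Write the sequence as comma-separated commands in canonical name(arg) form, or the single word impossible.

key: running move(2) before back(1) would end elsewhere — order is forced
start: x=2 y=0 heading=west
[1] after back(1): x=3 y=0 heading=west
[2] after turn(right): x=3 y=0 heading=north
[3] after move(2): x=3 y=2 heading=north
no rival 3-sequence matches.

back(1), turn(right), move(2)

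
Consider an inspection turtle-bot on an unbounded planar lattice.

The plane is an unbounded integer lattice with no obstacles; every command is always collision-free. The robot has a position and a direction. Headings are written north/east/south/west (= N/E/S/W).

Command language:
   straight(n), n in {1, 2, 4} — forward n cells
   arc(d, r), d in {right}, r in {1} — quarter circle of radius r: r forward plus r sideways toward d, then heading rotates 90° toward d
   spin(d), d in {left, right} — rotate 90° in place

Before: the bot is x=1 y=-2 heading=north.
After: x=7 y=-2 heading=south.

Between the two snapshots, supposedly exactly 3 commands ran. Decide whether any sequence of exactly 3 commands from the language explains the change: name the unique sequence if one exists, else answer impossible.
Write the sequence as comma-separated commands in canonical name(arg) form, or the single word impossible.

arc(right, 1), straight(4), arc(right, 1)

key: cell and facing (now S) both changed — the 3 commands mix motion and turning
t0: x=1 y=-2 heading=north
[1] after arc(right, 1): x=2 y=-1 heading=east
[2] after straight(4): x=6 y=-1 heading=east
[3] after arc(right, 1): x=7 y=-2 heading=south
all 216 alternatives checked — unique.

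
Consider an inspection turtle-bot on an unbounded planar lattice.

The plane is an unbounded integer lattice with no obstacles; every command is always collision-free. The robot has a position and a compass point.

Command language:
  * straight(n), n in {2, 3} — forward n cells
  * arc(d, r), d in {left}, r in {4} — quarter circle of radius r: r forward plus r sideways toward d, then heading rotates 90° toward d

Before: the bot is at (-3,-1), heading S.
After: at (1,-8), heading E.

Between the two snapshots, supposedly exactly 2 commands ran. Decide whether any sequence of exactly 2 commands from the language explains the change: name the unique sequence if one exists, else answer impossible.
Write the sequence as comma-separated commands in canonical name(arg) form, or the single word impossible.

straight(3), arc(left, 4)

key: order matters: swapping straight(3) and arc(left, 4) lands elsewhere
from: at (-3,-1), heading S
t=1 straight(3) ⇒ at (-3,-4), heading S
t=2 arc(left, 4) ⇒ at (1,-8), heading E
uniquely the one of 9 2-step routes that fits.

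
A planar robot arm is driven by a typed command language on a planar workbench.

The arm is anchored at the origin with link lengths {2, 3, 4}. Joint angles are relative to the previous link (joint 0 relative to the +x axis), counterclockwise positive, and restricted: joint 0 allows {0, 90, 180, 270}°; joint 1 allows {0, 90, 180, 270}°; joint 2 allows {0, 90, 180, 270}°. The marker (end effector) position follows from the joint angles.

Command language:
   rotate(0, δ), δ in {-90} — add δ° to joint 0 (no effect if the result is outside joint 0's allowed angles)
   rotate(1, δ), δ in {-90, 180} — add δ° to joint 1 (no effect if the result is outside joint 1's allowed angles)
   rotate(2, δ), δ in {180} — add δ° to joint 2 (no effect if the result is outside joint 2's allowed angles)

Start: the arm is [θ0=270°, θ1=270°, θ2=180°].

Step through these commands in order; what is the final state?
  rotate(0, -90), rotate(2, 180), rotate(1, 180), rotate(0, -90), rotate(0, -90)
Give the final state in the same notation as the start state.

initial: [θ0=270°, θ1=270°, θ2=180°]
step 1 (rotate(0, -90)): [θ0=180°, θ1=270°, θ2=180°]
step 2 (rotate(2, 180)): [θ0=180°, θ1=270°, θ2=0°]
step 3 (rotate(1, 180)): [θ0=180°, θ1=90°, θ2=0°]
step 4 (rotate(0, -90)): [θ0=90°, θ1=90°, θ2=0°]
step 5 (rotate(0, -90)): [θ0=0°, θ1=90°, θ2=0°]

[θ0=0°, θ1=90°, θ2=0°]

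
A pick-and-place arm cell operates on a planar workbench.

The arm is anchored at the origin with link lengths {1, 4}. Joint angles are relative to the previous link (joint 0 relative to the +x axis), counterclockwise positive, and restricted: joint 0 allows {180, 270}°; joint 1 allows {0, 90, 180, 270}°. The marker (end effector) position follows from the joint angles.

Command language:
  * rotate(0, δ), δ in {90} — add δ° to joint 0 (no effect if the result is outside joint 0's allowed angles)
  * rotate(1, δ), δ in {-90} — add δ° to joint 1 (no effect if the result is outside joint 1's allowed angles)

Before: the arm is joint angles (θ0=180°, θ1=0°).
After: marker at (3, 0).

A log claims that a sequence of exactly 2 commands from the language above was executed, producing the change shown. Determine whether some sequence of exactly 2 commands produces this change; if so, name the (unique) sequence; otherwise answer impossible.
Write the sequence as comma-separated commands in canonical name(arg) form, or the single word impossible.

rotate(1, -90), rotate(1, -90)

from: joint angles (θ0=180°, θ1=0°)
1. rotate(1, -90) → joint angles (θ0=180°, θ1=270°)
2. rotate(1, -90) → joint angles (θ0=180°, θ1=180°)
no rival 2-sequence matches.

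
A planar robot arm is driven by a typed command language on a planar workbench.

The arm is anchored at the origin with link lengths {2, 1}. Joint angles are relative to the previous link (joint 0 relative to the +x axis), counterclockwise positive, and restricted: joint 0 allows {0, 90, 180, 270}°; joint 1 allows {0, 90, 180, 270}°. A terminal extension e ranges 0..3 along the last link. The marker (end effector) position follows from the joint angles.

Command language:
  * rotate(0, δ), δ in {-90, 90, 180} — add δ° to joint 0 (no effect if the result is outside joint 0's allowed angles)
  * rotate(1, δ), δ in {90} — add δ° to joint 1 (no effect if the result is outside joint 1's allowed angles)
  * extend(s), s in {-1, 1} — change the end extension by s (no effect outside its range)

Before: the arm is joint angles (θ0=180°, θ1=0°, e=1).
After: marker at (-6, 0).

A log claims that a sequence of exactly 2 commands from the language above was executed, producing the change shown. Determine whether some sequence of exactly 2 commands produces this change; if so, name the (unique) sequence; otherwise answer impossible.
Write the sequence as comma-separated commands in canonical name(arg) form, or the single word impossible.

initial: joint angles (θ0=180°, θ1=0°, e=1)
step 1 (extend(1)): joint angles (θ0=180°, θ1=0°, e=2)
step 2 (extend(1)): joint angles (θ0=180°, θ1=0°, e=3)
no rival 2-sequence matches.

extend(1), extend(1)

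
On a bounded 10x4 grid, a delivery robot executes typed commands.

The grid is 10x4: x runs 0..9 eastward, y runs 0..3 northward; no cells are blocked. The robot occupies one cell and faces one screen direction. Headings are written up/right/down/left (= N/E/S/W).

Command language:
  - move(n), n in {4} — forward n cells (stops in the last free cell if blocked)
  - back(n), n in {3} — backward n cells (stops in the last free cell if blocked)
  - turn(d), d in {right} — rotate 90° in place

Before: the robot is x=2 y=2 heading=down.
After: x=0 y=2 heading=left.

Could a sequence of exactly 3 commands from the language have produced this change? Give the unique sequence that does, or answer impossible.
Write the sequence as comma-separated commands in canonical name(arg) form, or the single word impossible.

turn(right), move(4), move(4)

key: the first move(4) runs into the grid edge before its full distance
begin: x=2 y=2 heading=down
[1] after turn(right): x=2 y=2 heading=left
[2] after move(4): x=0 y=2 heading=left
[3] after move(4): x=0 y=2 heading=left
no other 3-command option fits: unique.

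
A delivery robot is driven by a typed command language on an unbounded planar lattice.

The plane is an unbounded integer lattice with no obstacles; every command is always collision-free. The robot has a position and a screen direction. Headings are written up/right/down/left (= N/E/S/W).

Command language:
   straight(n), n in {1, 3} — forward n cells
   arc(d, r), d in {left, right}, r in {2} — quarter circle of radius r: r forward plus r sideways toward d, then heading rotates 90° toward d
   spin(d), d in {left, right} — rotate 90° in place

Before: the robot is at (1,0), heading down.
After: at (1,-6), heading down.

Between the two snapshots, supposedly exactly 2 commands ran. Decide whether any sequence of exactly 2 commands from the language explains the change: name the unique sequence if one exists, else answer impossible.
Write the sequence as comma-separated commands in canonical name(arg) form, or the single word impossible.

key: heading stays S — no command in the sequence turns
from: at (1,0), heading down
1. straight(3) → at (1,-3), heading down
2. straight(3) → at (1,-6), heading down
no rival 2-sequence matches.

straight(3), straight(3)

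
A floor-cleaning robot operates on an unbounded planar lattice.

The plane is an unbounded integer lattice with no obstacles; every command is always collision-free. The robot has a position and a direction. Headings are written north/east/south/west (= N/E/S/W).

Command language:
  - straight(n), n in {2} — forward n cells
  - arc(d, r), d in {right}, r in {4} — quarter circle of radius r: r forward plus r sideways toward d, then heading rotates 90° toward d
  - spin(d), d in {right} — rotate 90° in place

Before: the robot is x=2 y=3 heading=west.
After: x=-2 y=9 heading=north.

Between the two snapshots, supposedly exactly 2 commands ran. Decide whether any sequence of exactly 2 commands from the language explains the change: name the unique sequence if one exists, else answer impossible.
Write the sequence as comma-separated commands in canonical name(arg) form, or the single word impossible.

key: cell and facing (now N) both changed — the 2 commands mix motion and turning
t0: x=2 y=3 heading=west
step 1 (arc(right, 4)): x=-2 y=7 heading=north
step 2 (straight(2)): x=-2 y=9 heading=north
all 9 alternatives checked — unique.

arc(right, 4), straight(2)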